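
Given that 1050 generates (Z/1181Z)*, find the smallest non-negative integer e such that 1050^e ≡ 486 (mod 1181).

Baby-step giant-step with m = ceil(sqrt(1180)) = 35.
Baby table (1050^j mod 1181 for j=0..34):
  0:1  1:1050  2:627  3:533  4:1037  5:1149  6:649  7:13
  8:659  9:1065  10:1024  11:490  12:765  13:170  14:169  15:300
  16:854  17:321  18:465  19:497  20:1029  21:1016  22:357  23:473
  24:630  25:140  26:556  27:386  28:217  29:1098  30:244  31:1104
  32:639  33:142  34:294
Giant step factor: 1050^(-35) ≡ 705 (mod 1181).
Scan 486·705^i mod 1181 for i = 0, 1, …:
  i=0: 486   i=1: 140
Match at i=1, j=25: e = 1·35 + 25 = 60.

60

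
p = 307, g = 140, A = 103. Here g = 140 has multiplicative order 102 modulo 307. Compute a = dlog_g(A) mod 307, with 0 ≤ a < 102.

98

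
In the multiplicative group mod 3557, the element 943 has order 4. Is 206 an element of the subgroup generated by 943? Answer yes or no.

no

206 ∈ ⟨943⟩ iff 206^4 ≡ 1 (mod 3557), since |⟨943⟩| = 4.
206^4 mod 3557 = 1035.
Since 1035 ≠ 1, 206 does not lie in the subgroup.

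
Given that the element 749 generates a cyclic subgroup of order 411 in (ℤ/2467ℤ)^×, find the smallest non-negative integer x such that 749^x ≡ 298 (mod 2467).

164

Baby-step giant-step with m = ceil(sqrt(411)) = 21.
Baby table (749^j mod 2467 for j=0..20):
  0:1  1:749  2:992  3:441  4:2198  5:813  6:2055  7:2254
  8:818  9:866  10:2280  11:556  12:1988  13:1411  14:963  15:923
  16:567  17:359  18:2455  19:880  20:431
Giant step factor: 749^(-21) ≡ 1771 (mod 2467).
Scan 298·1771^i mod 2467 for i = 0, 1, …:
  i=0: 298   i=1: 2287   i=2: 1930   i=3: 1235
  i=4: 1423   i=5: 1326   i=6: 2229   i=7: 359
Match at i=7, j=17: x = 7·21 + 17 = 164.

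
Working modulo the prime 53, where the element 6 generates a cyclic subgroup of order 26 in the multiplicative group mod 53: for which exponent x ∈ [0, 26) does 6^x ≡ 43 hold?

7

Successive powers of 6 modulo 53:
  6^0=1  6^1=6  6^2=36  6^3=4  6^4=24  6^5=38
  6^6=16  6^7=43
So 6^7 ≡ 43 (mod 53), giving x = 7.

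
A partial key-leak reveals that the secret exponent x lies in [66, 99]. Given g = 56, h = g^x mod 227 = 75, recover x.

94

Compute 56^66 mod 227 = 79, then multiply by 56 repeatedly:
  56^66=79  56^67=111  56^68=87  56^69=105  56^70=205
  56^71=130  56^72=16  56^73=215  56^74=9  56^75=50
  56^76=76  56^77=170  56^78=213  56^79=124  56^80=134
  56^81=13  56^82=47  56^83=135  56^84=69  56^85=5
  56^86=53  56^87=17  56^88=44  56^89=194  56^90=195
  56^91=24  56^92=209  56^93=127  56^94=75
Found 75 at exponent 94.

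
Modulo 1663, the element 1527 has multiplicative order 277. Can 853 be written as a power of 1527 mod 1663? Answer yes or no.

yes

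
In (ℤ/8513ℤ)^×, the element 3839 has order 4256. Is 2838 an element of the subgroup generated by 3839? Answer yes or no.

no

2838 ∈ ⟨3839⟩ iff 2838^4256 ≡ 1 (mod 8513), since |⟨3839⟩| = 4256.
2838^4256 mod 8513 = 8512.
Since 8512 ≠ 1, 2838 does not lie in the subgroup.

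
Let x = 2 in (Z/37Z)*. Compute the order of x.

36

The order of 2 must divide p − 1 = 36 = 2^2 · 3^2.
Divisors: 1, 2, 3, 4, 6, 9, 12, 18, 36.
Check each in increasing order: 2^1 ≡ 2;  2^2 ≡ 4;  2^3 ≡ 8;  2^4 ≡ 16;  2^6 ≡ 27;  2^9 ≡ 31;  2^12 ≡ 26;  2^18 ≡ 36;  2^36 ≡ 1.
Smallest exponent giving 1 is 36.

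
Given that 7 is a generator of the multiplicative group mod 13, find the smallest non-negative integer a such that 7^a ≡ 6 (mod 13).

7

Successive powers of 7 modulo 13:
  7^0=1  7^1=7  7^2=10  7^3=5  7^4=9  7^5=11
  7^6=12  7^7=6
So 7^7 ≡ 6 (mod 13), giving a = 7.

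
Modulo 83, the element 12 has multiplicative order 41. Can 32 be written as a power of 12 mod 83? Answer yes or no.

no

32 ∈ ⟨12⟩ iff 32^41 ≡ 1 (mod 83), since |⟨12⟩| = 41.
32^41 mod 83 = 82.
Since 82 ≠ 1, 32 does not lie in the subgroup.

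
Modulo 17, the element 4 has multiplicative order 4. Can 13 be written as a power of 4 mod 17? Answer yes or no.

yes

⟨4⟩ has order 4; its elements mod 17 are {1, 4, 13, 16}.
13 is in this set.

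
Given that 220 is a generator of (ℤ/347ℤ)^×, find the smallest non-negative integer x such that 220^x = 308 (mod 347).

Successive powers of 220 modulo 347:
  220^0=1  220^1=220  220^2=167  220^3=305  220^4=129  220^5=273
  220^6=29  220^7=134  220^8=332  220^9=170  220^10=271  220^11=283
  220^12=147  220^13=69  220^14=259  220^15=72  220^16=225  220^17=226
  220^18=99  220^19=266  220^20=224  220^21=6  220^22=279  220^23=308
So 220^23 ≡ 308 (mod 347), giving x = 23.

23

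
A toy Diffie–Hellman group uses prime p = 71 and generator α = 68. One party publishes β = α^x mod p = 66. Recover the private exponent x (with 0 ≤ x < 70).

63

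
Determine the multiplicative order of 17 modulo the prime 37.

36

The order of 17 must divide p − 1 = 36 = 2^2 · 3^2.
Divisors: 1, 2, 3, 4, 6, 9, 12, 18, 36.
Check each in increasing order: 17^1 ≡ 17;  17^2 ≡ 30;  17^3 ≡ 29;  17^4 ≡ 12;  17^6 ≡ 27;  17^9 ≡ 6;  17^12 ≡ 26;  17^18 ≡ 36;  17^36 ≡ 1.
Smallest exponent giving 1 is 36.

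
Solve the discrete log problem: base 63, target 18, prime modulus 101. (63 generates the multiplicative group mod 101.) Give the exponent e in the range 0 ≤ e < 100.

Baby-step giant-step with m = ceil(sqrt(100)) = 10.
Baby table (63^j mod 101 for j=0..9):
  0:1  1:63  2:30  3:72  4:92  5:39  6:33  7:59
  8:81  9:53
Giant step factor: 63^(-10) ≡ 17 (mod 101).
Scan 18·17^i mod 101 for i = 0, 1, …:
  i=0: 18   i=1: 3   i=2: 51   i=3: 59
Match at i=3, j=7: e = 3·10 + 7 = 37.

37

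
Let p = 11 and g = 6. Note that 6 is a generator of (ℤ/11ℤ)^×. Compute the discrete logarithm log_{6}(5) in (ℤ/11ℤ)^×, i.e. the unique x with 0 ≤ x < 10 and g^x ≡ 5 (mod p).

6

Successive powers of 6 modulo 11:
  6^0=1  6^1=6  6^2=3  6^3=7  6^4=9  6^5=10
  6^6=5
So 6^6 ≡ 5 (mod 11), giving x = 6.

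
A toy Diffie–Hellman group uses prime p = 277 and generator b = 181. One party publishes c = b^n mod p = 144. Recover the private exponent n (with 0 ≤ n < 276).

260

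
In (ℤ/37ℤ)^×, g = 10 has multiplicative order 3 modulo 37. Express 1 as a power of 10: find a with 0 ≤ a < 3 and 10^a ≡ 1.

Successive powers of 10 modulo 37:
  10^0=1
So 10^0 ≡ 1 (mod 37), giving a = 0.

0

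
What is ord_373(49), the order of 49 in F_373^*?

The order of 49 must divide p − 1 = 372 = 2^2 · 3 · 31.
Divisors: 1, 2, 3, 4, 6, 12, 31, 62, 93, 124, 186, 372.
Check each in increasing order: 49^1 ≡ 49;  49^2 ≡ 163;  49^3 ≡ 154;  49^4 ≡ 86;  49^6 ≡ 217;  49^12 ≡ 91;  49^31 ≡ 1.
Smallest exponent giving 1 is 31.

31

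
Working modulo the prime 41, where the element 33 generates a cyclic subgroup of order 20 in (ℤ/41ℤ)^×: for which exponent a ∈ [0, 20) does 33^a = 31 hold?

6

Successive powers of 33 modulo 41:
  33^0=1  33^1=33  33^2=23  33^3=21  33^4=37  33^5=32
  33^6=31
So 33^6 ≡ 31 (mod 41), giving a = 6.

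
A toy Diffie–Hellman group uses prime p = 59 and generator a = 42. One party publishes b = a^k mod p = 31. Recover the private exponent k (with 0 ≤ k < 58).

15

Baby-step giant-step with m = ceil(sqrt(58)) = 8.
Baby table (42^j mod 59 for j=0..7):
  0:1  1:42  2:53  3:43  4:36  5:37  6:20  7:14
Giant step factor: 42^(-8) ≡ 29 (mod 59).
Scan 31·29^i mod 59 for i = 0, 1, …:
  i=0: 31   i=1: 14
Match at i=1, j=7: k = 1·8 + 7 = 15.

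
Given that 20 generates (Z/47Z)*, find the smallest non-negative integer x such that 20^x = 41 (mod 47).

29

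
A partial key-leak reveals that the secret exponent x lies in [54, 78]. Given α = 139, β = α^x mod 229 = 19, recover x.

Compute 139^54 mod 229 = 11, then multiply by 139 repeatedly:
  139^54=11  139^55=155  139^56=19
Found 19 at exponent 56.

56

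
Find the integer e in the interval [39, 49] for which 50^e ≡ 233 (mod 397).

41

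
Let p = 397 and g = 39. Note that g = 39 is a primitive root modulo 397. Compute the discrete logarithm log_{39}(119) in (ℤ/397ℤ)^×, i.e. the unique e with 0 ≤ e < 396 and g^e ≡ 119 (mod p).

Baby-step giant-step with m = ceil(sqrt(396)) = 20.
Baby table (39^j mod 397 for j=0..19):
  0:1  1:39  2:330  3:166  4:122  5:391  6:163  7:5
  8:195  9:62  10:36  11:213  12:367  13:21  14:25  15:181
  16:310  17:180  18:271  19:247
Giant step factor: 39^(-20) ≡ 121 (mod 397).
Scan 119·121^i mod 397 for i = 0, 1, …:
  i=0: 119   i=1: 107   i=2: 243   i=3: 25
Match at i=3, j=14: e = 3·20 + 14 = 74.

74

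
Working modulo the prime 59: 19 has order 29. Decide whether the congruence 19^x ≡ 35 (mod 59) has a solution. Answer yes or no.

35 ∈ ⟨19⟩ iff 35^29 ≡ 1 (mod 59), since |⟨19⟩| = 29.
35^29 mod 59 = 1.
Since 1 = 1, 35 lies in the subgroup.

yes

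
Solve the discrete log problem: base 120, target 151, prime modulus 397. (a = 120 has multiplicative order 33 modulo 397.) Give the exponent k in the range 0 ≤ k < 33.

4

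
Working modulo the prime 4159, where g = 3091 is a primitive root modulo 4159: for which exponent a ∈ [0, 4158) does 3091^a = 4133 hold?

Baby-step giant-step with m = ceil(sqrt(4158)) = 65.
Baby table (3091^j mod 4159 for j=0..64):
  0:1  1:3091  2:1058  3:1304  4:593  5:3003  6:3544  7:3857
  8:2293  9:727  10:1297  11:3910  12:3915  13:2734  14:3865  15:2067
  16:873  17:3411  18:336  19:2985  20:1973  21:1449  22:3775  23:2530
  24:1310  25:2503  26:1033  27:3050  28:3256  29:3675  30:1196  31:3644
  32:1032  33:4118  34:2198  35:2371  36:603  37:641  38:1647  39:261
  40:4064  41:1644  42:3465  43:890  44:1891  45:1686  46:199  47:3736
  48:2592  49:1638  50:1555  51:2860  52:2385  53:2287  54:2976  55:3267
  56:245  57:357  58:1352  59:3396  60:3879  61:3751  62:3208  63:872
  64:320
Giant step factor: 3091^(-65) ≡ 1803 (mod 4159).
Scan 4133·1803^i mod 4159 for i = 0, 1, …:
  i=0: 4133   i=1: 3030   i=2: 2323   i=3: 256
  i=4: 4078   i=5: 3681   i=6: 3238   i=7: 3037
  i=8: 2467   i=9: 2030     …   i=52: 2789
  i=53: 336
Match at i=53, j=18: a = 53·65 + 18 = 3463.

3463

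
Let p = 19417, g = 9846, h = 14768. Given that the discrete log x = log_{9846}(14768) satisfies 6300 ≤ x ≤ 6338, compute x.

Compute 9846^6300 mod 19417 = 15435, then multiply by 9846 repeatedly:
  9846^6300=15435  9846^6301=15568  9846^6302=4730  9846^6303=9614  9846^6304=1569
  9846^6305=11859  9846^6306=9293  9846^6307=5974  9846^6308=5911  9846^6309=6957
  9846^6310=14863  9846^6311=14586  9846^6312=5624  9846^6313=16037  9846^6314=1258
  9846^6315=17639  9846^6316=7946  9846^6317=5223  9846^6318=9442  9846^6319=16753
  9846^6320=2623  9846^6321=1448  9846^6322=4930  9846^6323=17697  9846^6324=15921
  9846^6325=4725  9846^6326=18635  9846^6327=8977  9846^6328=1358  9846^6329=11972
  9846^6330=15122  9846^6331=1656  9846^6332=14113  9846^6333=8546  9846^6334=10055
  9846^6335=13664  9846^6336=14768
Found 14768 at exponent 6336.

6336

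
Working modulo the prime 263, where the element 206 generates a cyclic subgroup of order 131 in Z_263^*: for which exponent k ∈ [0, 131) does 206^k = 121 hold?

Baby-step giant-step with m = ceil(sqrt(131)) = 12.
Baby table (206^j mod 263 for j=0..11):
  0:1  1:206  2:93  3:222  4:233  5:132  6:103  7:178
  8:111  9:248  10:66  11:183
Giant step factor: 206^(-12) ≡ 198 (mod 263).
Scan 121·198^i mod 263 for i = 0, 1, …:
  i=0: 121   i=1: 25   i=2: 216   i=3: 162
  i=4: 253   i=5: 124   i=6: 93
Match at i=6, j=2: k = 6·12 + 2 = 74.

74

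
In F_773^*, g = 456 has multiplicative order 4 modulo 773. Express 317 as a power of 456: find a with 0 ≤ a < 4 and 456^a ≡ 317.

3

Successive powers of 456 modulo 773:
  456^0=1  456^1=456  456^2=772  456^3=317
So 456^3 ≡ 317 (mod 773), giving a = 3.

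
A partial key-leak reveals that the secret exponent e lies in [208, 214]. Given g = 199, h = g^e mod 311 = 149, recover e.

Compute 199^208 mod 311 = 21, then multiply by 199 repeatedly:
  199^208=21  199^209=136  199^210=7  199^211=149
Found 149 at exponent 211.

211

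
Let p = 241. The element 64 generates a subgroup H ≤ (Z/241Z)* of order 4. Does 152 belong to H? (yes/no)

no

152 ∈ ⟨64⟩ iff 152^4 ≡ 1 (mod 241), since |⟨64⟩| = 4.
152^4 mod 241 = 60.
Since 60 ≠ 1, 152 does not lie in the subgroup.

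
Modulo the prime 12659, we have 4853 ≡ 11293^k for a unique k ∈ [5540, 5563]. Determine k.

5551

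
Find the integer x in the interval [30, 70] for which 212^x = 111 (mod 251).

Compute 212^30 mod 251 = 16, then multiply by 212 repeatedly:
  212^30=16  212^31=129  212^32=240  212^33=178  212^34=86
  212^35=160  212^36=35  212^37=141  212^38=23  212^39=107
  212^40=94  212^41=99  212^42=155  212^43=230  212^44=66
  212^45=187  212^46=237  212^47=44  212^48=41  212^49=158
  212^50=113  212^51=111
Found 111 at exponent 51.

51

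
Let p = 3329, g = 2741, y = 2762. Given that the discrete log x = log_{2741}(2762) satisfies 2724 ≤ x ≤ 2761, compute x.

2734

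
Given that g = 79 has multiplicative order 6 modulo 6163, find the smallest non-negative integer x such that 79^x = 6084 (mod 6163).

4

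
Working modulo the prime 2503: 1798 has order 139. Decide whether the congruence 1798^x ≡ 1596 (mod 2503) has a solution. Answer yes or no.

yes

1596 ∈ ⟨1798⟩ iff 1596^139 ≡ 1 (mod 2503), since |⟨1798⟩| = 139.
1596^139 mod 2503 = 1.
Since 1 = 1, 1596 lies in the subgroup.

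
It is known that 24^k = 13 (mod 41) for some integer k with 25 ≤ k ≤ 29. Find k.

Compute 24^25 mod 41 = 27, then multiply by 24 repeatedly:
  24^25=27  24^26=33  24^27=13
Found 13 at exponent 27.

27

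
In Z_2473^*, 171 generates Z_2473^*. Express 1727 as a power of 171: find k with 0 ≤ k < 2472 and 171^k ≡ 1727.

2240

Baby-step giant-step with m = ceil(sqrt(2472)) = 50.
Baby table (171^j mod 2473 for j=0..49):
  0:1  1:171  2:2038  3:2278  4:1277  5:743  6:930  7:758
  8:1022  9:1652  10:570  11:1023  12:1823  13:135  14:828  15:627
  16:878  17:1758  18:1385  19:1900  20:937  21:1955  22:450  23:287
  24:2090  25:1278  26:914  27:495  28:563  29:2299  30:2395  31:1500
  32:1781  33:372  34:1787  35:1398  36:1650  37:228  38:1893  39:2213
  40:54  41:1815  42:1240  43:1835  44:2187  45:554  46:760  47:1364
  48:782  49:180
Giant step factor: 171^(-50) ≡ 2417 (mod 2473).
Scan 1727·2417^i mod 2473 for i = 0, 1, …:
  i=0: 1727   i=1: 2208   i=2: 2   i=3: 2361
  i=4: 1326   i=5: 2407   i=6: 1223   i=7: 756
  i=8: 2178   i=9: 1682     …   i=43: 264
  i=44: 54
Match at i=44, j=40: k = 44·50 + 40 = 2240.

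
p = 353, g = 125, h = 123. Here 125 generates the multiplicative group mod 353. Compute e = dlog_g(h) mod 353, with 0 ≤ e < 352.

145

Baby-step giant-step with m = ceil(sqrt(352)) = 19.
Baby table (125^j mod 353 for j=0..18):
  0:1  1:125  2:93  3:329  4:177  5:239  6:223  7:341
  8:265  9:296  10:288  11:347  12:309  13:148  14:144  15:350
  16:331  17:74  18:72
Giant step factor: 125^(-19) ≡ 117 (mod 353).
Scan 123·117^i mod 353 for i = 0, 1, …:
  i=0: 123   i=1: 271   i=2: 290   i=3: 42
  i=4: 325   i=5: 254   i=6: 66   i=7: 309
Match at i=7, j=12: e = 7·19 + 12 = 145.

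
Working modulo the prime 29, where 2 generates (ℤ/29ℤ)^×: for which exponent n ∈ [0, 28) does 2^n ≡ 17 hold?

21

Successive powers of 2 modulo 29:
  2^0=1  2^1=2  2^2=4  2^3=8  2^4=16  2^5=3
  2^6=6  2^7=12  2^8=24  2^9=19  2^10=9  2^11=18
  2^12=7  2^13=14  2^14=28  2^15=27  2^16=25  2^17=21
  2^18=13  2^19=26  2^20=23  2^21=17
So 2^21 ≡ 17 (mod 29), giving n = 21.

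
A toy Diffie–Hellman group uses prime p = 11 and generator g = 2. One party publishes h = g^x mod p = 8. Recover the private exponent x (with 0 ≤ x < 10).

3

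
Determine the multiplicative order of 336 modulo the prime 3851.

3850

The order of 336 must divide p − 1 = 3850 = 2 · 5^2 · 7 · 11.
Divisors: 1, 2, 5, 7, 10, 11, 14, 22, 25, 35, 50, 55, 70, 77, 110, 154, 175, 275, 350, 385, 550, 770, 1925, 3850.
Check each in increasing order: 336^1 ≡ 336;  336^2 ≡ 1217;  336^5 ≡ 429;  336^7 ≡ 2208;  336^10 ≡ 3044;  336^11 ≡ 2269;  336^14 ≡ 3749;  336^22 ≡ 3425;  336^25 ≡ 3473;  336^35 ≡ 817;  336^50 ≡ 397;  336^55 ≡ 869;  336^70 ≡ 1266;  336^77 ≡ 3353;  336^110 ≡ 365;  336^154 ≡ 1540;  336^175 ≡ 3824;  336^275 ≡ 3763;  336^350 ≡ 729;  336^385 ≡ 2539;  336^550 ≡ 42;  336^770 ≡ 3798;  336^1925 ≡ 3850;  336^3850 ≡ 1.
Smallest exponent giving 1 is 3850.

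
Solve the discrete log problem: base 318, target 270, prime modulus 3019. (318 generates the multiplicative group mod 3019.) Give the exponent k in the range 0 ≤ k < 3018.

2998

Baby-step giant-step with m = ceil(sqrt(3018)) = 55.
Baby table (318^j mod 3019 for j=0..54):
  0:1  1:318  2:1497  3:2063  4:911  5:2893  6:2198  7:1575
  8:2715  9:2955  10:781  11:800  12:804  13:2076  14:2026  15:1221
  16:1846  17:1342  18:1077  19:1339  20:123  21:2886  22:2991  23:153
  24:350  25:2616  26:1663  27:509  28:1855  29:1185  30:2474  31:1792
  32:2284  33:1752  34:1640  35:2252  36:633  37:2040  38:2654  39:1671
  40:34  41:1755  42:2594  43:705  44:784  45:1754  46:2276  47:2227
  48:1740  49:843  50:2402  51:29  52:165  53:1147  54:2466
Giant step factor: 318^(-55) ≡ 2196 (mod 3019).
Scan 270·2196^i mod 3019 for i = 0, 1, …:
  i=0: 270   i=1: 1196   i=2: 2905   i=3: 233
  i=4: 1457   i=5: 2451   i=6: 2538   i=7: 374
  i=8: 136   i=9: 2794     …   i=53: 2837
  i=54: 1855
Match at i=54, j=28: k = 54·55 + 28 = 2998.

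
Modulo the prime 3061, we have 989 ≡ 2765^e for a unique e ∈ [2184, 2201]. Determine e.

Compute 2765^2184 mod 3061 = 1925, then multiply by 2765 repeatedly:
  2765^2184=1925  2765^2185=2607  2765^2186=2761  2765^2187=31  2765^2188=7
  2765^2189=989
Found 989 at exponent 2189.

2189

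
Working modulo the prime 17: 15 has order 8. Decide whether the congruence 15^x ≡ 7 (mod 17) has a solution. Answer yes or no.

⟨15⟩ has order 8; its elements mod 17 are {1, 2, 4, 8, 9, 13, 15, 16}.
7 is not in this set.

no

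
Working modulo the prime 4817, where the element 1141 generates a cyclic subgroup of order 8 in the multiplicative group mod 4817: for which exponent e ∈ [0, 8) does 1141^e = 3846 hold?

Successive powers of 1141 modulo 4817:
  1141^0=1  1141^1=1141  1141^2=1291  1141^3=3846
So 1141^3 ≡ 3846 (mod 4817), giving e = 3.

3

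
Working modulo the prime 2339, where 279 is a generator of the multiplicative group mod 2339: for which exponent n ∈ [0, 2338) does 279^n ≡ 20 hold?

Baby-step giant-step with m = ceil(sqrt(2338)) = 49.
Baby table (279^j mod 2339 for j=0..48):
  0:1  1:279  2:654  3:24  4:2018  5:1662  6:576  7:1652
  8:125  9:2129  10:2224  11:661  12:1977  13:1918  14:1830  15:668
  16:1591  17:1818  18:1998  19:760  20:1530  21:1172  22:1867  23:1635
  24:60  25:367  26:1816  27:1440  28:1791  29:1482  30:1814  31:882
  32:483  33:1434  34:117  35:2236  36:1670  37:469  38:2206  39:317
  40:1900  41:1486  42:591  43:1159  44:579  45:150  46:2087  47:2201
  48:1261
Giant step factor: 279^(-49) ≡ 2269 (mod 2339).
Scan 20·2269^i mod 2339 for i = 0, 1, …:
  i=0: 20   i=1: 939   i=2: 2101   i=3: 287
  i=4: 961   i=5: 561   i=6: 493   i=7: 575
  i=8: 1852   i=9: 1344     …   i=46: 1366
  i=47: 279
Match at i=47, j=1: n = 47·49 + 1 = 2304.

2304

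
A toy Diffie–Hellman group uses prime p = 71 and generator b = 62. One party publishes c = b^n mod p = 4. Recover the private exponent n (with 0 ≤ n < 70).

46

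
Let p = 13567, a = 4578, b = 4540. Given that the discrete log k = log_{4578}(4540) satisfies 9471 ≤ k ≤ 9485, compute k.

9485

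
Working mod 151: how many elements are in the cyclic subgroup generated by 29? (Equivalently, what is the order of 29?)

The order of 29 must divide p − 1 = 150 = 2 · 3 · 5^2.
Divisors: 1, 2, 3, 5, 6, 10, 15, 25, 30, 50, 75, 150.
Check each in increasing order: 29^1 ≡ 29;  29^2 ≡ 86;  29^3 ≡ 78;  29^5 ≡ 64;  29^6 ≡ 44;  29^10 ≡ 19;  29^15 ≡ 8;  29^25 ≡ 1.
Smallest exponent giving 1 is 25.

25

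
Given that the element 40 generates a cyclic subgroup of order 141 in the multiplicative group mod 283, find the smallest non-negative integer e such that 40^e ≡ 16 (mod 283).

Baby-step giant-step with m = ceil(sqrt(141)) = 12.
Baby table (40^j mod 283 for j=0..11):
  0:1  1:40  2:185  3:42  4:265  5:129  6:66  7:93
  8:41  9:225  10:227  11:24
Giant step factor: 40^(-12) ≡ 51 (mod 283).
Scan 16·51^i mod 283 for i = 0, 1, …:
  i=0: 16   i=1: 250   i=2: 15   i=3: 199
  i=4: 244   i=5: 275   i=6: 158   i=7: 134
  i=8: 42
Match at i=8, j=3: e = 8·12 + 3 = 99.

99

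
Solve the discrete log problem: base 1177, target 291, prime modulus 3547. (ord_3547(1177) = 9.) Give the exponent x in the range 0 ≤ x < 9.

7

Successive powers of 1177 modulo 3547:
  1177^0=1  1177^1=1177  1177^2=1999  1177^3=1162  1177^4=2079  1177^5=3100
  1177^6=2384  1177^7=291
So 1177^7 ≡ 291 (mod 3547), giving x = 7.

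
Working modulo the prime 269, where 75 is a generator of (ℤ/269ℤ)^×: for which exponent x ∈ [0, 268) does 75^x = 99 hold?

8

Successive powers of 75 modulo 269:
  75^0=1  75^1=75  75^2=245  75^3=83  75^4=38  75^5=160
  75^6=164  75^7=195  75^8=99
So 75^8 ≡ 99 (mod 269), giving x = 8.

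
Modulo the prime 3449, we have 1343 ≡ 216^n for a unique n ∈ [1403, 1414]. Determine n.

1406

Compute 216^1403 mod 3449 = 301, then multiply by 216 repeatedly:
  216^1403=301  216^1404=2934  216^1405=2577  216^1406=1343
Found 1343 at exponent 1406.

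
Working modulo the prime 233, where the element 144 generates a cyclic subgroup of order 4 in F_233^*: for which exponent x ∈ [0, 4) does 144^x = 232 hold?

2

Successive powers of 144 modulo 233:
  144^0=1  144^1=144  144^2=232
So 144^2 ≡ 232 (mod 233), giving x = 2.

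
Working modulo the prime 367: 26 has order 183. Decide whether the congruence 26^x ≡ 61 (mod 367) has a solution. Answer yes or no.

61 ∈ ⟨26⟩ iff 61^183 ≡ 1 (mod 367), since |⟨26⟩| = 183.
61^183 mod 367 = 1.
Since 1 = 1, 61 lies in the subgroup.

yes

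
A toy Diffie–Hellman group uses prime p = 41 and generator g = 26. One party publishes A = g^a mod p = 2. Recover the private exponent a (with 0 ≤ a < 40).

18

Successive powers of 26 modulo 41:
  26^0=1  26^1=26  26^2=20  26^3=28  26^4=31  26^5=27
  26^6=5  26^7=7  26^8=18  26^9=17  26^10=32  26^11=12
  26^12=25  26^13=35  26^14=8  26^15=3  26^16=37  26^17=19
  26^18=2
So 26^18 ≡ 2 (mod 41), giving a = 18.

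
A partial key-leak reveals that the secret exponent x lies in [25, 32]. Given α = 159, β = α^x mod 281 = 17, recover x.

26

Compute 159^25 mod 281 = 168, then multiply by 159 repeatedly:
  159^25=168  159^26=17
Found 17 at exponent 26.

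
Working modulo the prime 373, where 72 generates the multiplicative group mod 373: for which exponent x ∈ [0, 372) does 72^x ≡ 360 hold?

Baby-step giant-step with m = ceil(sqrt(372)) = 20.
Baby table (72^j mod 373 for j=0..19):
  0:1  1:72  2:335  3:248  4:325  5:274  6:332  7:32
  8:66  9:276  10:103  11:329  12:189  13:180  14:278  15:247
  16:253  17:312  18:84  19:80
Giant step factor: 72^(-20) ≡ 52 (mod 373).
Scan 360·52^i mod 373 for i = 0, 1, …:
  i=0: 360   i=1: 70   i=2: 283   i=3: 169
  i=4: 209   i=5: 51   i=6: 41   i=7: 267
  i=8: 83   i=9: 213     …   i=14: 226
  i=15: 189
Match at i=15, j=12: x = 15·20 + 12 = 312.

312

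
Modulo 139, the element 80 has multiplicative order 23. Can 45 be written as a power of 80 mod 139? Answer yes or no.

yes

45 ∈ ⟨80⟩ iff 45^23 ≡ 1 (mod 139), since |⟨80⟩| = 23.
45^23 mod 139 = 1.
Since 1 = 1, 45 lies in the subgroup.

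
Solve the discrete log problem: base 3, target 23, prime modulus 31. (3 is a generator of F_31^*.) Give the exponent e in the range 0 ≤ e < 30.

27

Successive powers of 3 modulo 31:
  3^0=1  3^1=3  3^2=9  3^3=27  3^4=19  3^5=26
  3^6=16  3^7=17  3^8=20  3^9=29  3^10=25  3^11=13
  3^12=8  3^13=24  3^14=10  3^15=30  3^16=28  3^17=22
  3^18=4  3^19=12  3^20=5  3^21=15  3^22=14  3^23=11
  3^24=2  3^25=6  3^26=18  3^27=23
So 3^27 ≡ 23 (mod 31), giving e = 27.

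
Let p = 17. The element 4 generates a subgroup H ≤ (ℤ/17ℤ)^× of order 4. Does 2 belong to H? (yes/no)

no

⟨4⟩ has order 4; its elements mod 17 are {1, 4, 13, 16}.
2 is not in this set.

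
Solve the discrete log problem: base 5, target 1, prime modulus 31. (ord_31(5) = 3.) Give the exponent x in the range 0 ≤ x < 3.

0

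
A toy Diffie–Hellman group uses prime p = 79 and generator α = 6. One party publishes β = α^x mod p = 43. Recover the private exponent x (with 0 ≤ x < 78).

41

Baby-step giant-step with m = ceil(sqrt(78)) = 9.
Baby table (6^j mod 79 for j=0..8):
  0:1  1:6  2:36  3:58  4:32  5:34  6:46  7:39
  8:76
Giant step factor: 6^(-9) ≡ 57 (mod 79).
Scan 43·57^i mod 79 for i = 0, 1, …:
  i=0: 43   i=1: 2   i=2: 35   i=3: 20
  i=4: 34
Match at i=4, j=5: x = 4·9 + 5 = 41.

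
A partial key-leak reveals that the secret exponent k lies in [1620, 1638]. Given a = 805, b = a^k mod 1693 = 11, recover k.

1629

Compute 805^1620 mod 1693 = 47, then multiply by 805 repeatedly:
  805^1620=47  805^1621=589  805^1622=105  805^1623=1568  805^1624=955
  805^1625=153  805^1626=1269  805^1627=666  805^1628=1142  805^1629=11
Found 11 at exponent 1629.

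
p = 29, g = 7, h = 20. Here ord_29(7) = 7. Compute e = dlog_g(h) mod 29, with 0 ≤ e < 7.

Successive powers of 7 modulo 29:
  7^0=1  7^1=7  7^2=20
So 7^2 ≡ 20 (mod 29), giving e = 2.

2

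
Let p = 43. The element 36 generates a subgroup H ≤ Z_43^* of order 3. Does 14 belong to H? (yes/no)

no

⟨36⟩ has order 3; its elements mod 43 are {1, 6, 36}.
14 is not in this set.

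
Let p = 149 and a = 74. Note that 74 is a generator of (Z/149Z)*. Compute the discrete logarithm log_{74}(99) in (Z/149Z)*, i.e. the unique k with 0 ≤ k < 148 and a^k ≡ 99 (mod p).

Baby-step giant-step with m = ceil(sqrt(148)) = 13.
Baby table (74^j mod 149 for j=0..12):
  0:1  1:74  2:112  3:93  4:28  5:135  6:7  7:71
  8:39  9:55  10:47  11:51  12:49
Giant step factor: 74^(-13) ≡ 3 (mod 149).
Scan 99·3^i mod 149 for i = 0, 1, …:
  i=0: 99   i=1: 148   i=2: 146   i=3: 140
  i=4: 122   i=5: 68   i=6: 55
Match at i=6, j=9: k = 6·13 + 9 = 87.

87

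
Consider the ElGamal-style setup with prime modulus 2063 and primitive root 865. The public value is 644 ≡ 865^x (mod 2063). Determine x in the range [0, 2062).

Baby-step giant-step with m = ceil(sqrt(2062)) = 46.
Baby table (865^j mod 2063 for j=0..45):
  0:1  1:865  2:1419  3:2013  4:73  5:1255  6:437  7:476
  8:1203  9:843  10:956  11:1740  12:1173  13:1712  14:1709  15:1177
  16:1046  17:1196  18:977  19:1338  20:27  21:662  22:1179  23:713
  24:1971  25:877  26:1484  27:474  28:1536  29:68  30:1056  31:1594
  32:726  33:838  34:757  35:834  36:1423  37:1347  38:1623  39:1055
  40:729  41:1370  42:888  43:684  44:1642  45:986
Giant step factor: 865^(-46) ≡ 1009 (mod 2063).
Scan 644·1009^i mod 2063 for i = 0, 1, …:
  i=0: 644   i=1: 2014   i=2: 71   i=3: 1497
  i=4: 357   i=5: 1251   i=6: 1766   i=7: 1525
  i=8: 1790   i=9: 985     …   i=21: 1025
  i=22: 662
Match at i=22, j=21: x = 22·46 + 21 = 1033.

1033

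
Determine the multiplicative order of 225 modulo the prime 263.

131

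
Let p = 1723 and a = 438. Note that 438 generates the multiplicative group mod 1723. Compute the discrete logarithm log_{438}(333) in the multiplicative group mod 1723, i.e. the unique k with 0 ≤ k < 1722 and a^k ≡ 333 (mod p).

Baby-step giant-step with m = ceil(sqrt(1722)) = 42.
Baby table (438^j mod 1723 for j=0..41):
  0:1  1:438  2:591  3:408  4:1235  5:1631  6:1056  7:764
  8:370  9:98  10:1572  11:1059  12:355  13:420  14:1322  15:108
  16:783  17:77  18:989  19:709  20:402  21:330  22:1531  23:331
  24:246  25:922  26:654  27:434  28:562  29:1490  30:1326  31:137
  32:1424  33:1709  34:760  35:341  36:1180  37:1663  38:1288  39:723
  40:1365  41:1712
Giant step factor: 438^(-42) ≡ 54 (mod 1723).
Scan 333·54^i mod 1723 for i = 0, 1, …:
  i=0: 333   i=1: 752   i=2: 979   i=3: 1176
  i=4: 1476   i=5: 446   i=6: 1685   i=7: 1394
  i=8: 1187   i=9: 347     …   i=17: 1418
  i=18: 760
Match at i=18, j=34: k = 18·42 + 34 = 790.

790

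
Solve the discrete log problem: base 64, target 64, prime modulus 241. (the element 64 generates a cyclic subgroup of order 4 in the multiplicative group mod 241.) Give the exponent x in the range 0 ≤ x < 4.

1

Successive powers of 64 modulo 241:
  64^0=1  64^1=64
So 64^1 ≡ 64 (mod 241), giving x = 1.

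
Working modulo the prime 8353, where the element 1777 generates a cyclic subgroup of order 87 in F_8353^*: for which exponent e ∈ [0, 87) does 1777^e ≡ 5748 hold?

Baby-step giant-step with m = ceil(sqrt(87)) = 10.
Baby table (1777^j mod 8353 for j=0..9):
  0:1  1:1777  2:295  3:6329  4:3495  5:4336  6:3606  7:1111
  8:2939  9:1978
Giant step factor: 1777^(-10) ≡ 7022 (mod 8353).
Scan 5748·7022^i mod 8353 for i = 0, 1, …:
  i=0: 5748   i=1: 760   i=2: 7506   i=3: 8055
  i=4: 4047   i=5: 1128   i=6: 2172   i=7: 7559
  i=8: 4336
Match at i=8, j=5: e = 8·10 + 5 = 85.

85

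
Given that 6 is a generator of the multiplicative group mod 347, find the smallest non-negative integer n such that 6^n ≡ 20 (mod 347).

185

Baby-step giant-step with m = ceil(sqrt(346)) = 19.
Baby table (6^j mod 347 for j=0..18):
  0:1  1:6  2:36  3:216  4:255  5:142  6:158  7:254
  8:136  9:122  10:38  11:228  12:327  13:227  14:321  15:191
  16:105  17:283  18:310
Giant step factor: 6^(-19) ≡ 186 (mod 347).
Scan 20·186^i mod 347 for i = 0, 1, …:
  i=0: 20   i=1: 250   i=2: 2   i=3: 25
  i=4: 139   i=5: 176   i=6: 118   i=7: 87
  i=8: 220   i=9: 321
Match at i=9, j=14: n = 9·19 + 14 = 185.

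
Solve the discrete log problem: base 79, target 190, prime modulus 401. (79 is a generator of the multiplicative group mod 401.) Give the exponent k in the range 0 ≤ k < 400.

303

Baby-step giant-step with m = ceil(sqrt(400)) = 20.
Baby table (79^j mod 401 for j=0..19):
  0:1  1:79  2:226  3:210  4:149  5:142  6:391  7:12
  8:146  9:306  10:114  11:184  12:100  13:281  14:144  15:148
  16:63  17:165  18:203  19:398
Giant step factor: 79^(-20) ≡ 379 (mod 401).
Scan 190·379^i mod 401 for i = 0, 1, …:
  i=0: 190   i=1: 231   i=2: 131   i=3: 326
  i=4: 46   i=5: 191   i=6: 209   i=7: 214
  i=8: 104   i=9: 118     …   i=14: 355
  i=15: 210
Match at i=15, j=3: k = 15·20 + 3 = 303.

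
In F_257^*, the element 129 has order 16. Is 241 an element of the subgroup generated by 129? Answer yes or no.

241 ∈ ⟨129⟩ iff 241^16 ≡ 1 (mod 257), since |⟨129⟩| = 16.
241^16 mod 257 = 1.
Since 1 = 1, 241 lies in the subgroup.

yes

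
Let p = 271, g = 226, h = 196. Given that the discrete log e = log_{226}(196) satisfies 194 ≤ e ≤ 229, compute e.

Compute 226^194 mod 271 = 16, then multiply by 226 repeatedly:
  226^194=16  226^195=93  226^196=151  226^197=251  226^198=87
  226^199=150  226^200=25  226^201=230  226^202=219  226^203=172
  226^204=119  226^205=65  226^206=56  226^207=190  226^208=122
  226^209=201  226^210=169  226^211=254  226^212=223  226^213=263
  226^214=89  226^215=60  226^216=10  226^217=92  226^218=196
Found 196 at exponent 218.

218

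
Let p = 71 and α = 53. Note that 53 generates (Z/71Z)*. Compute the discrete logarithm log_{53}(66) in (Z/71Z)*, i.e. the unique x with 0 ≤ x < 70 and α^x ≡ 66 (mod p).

21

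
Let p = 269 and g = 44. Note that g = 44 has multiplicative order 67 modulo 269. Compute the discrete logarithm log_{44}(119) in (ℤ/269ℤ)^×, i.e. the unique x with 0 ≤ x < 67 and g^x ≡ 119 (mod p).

Baby-step giant-step with m = ceil(sqrt(67)) = 9.
Baby table (44^j mod 269 for j=0..8):
  0:1  1:44  2:53  3:180  4:119  5:125  6:120  7:169
  8:173
Giant step factor: 44^(-9) ≡ 37 (mod 269).
Scan 119·37^i mod 269 for i = 0, 1, …:
  i=0: 119
Match at i=0, j=4: x = 0·9 + 4 = 4.

4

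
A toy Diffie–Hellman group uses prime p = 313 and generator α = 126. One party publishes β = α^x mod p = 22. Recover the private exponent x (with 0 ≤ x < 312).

Baby-step giant-step with m = ceil(sqrt(312)) = 18.
Baby table (126^j mod 313 for j=0..17):
  0:1  1:126  2:226  3:306  4:57  5:296  6:49  7:227
  8:119  9:283  10:289  11:106  12:210  13:168  14:197  15:95
  16:76  17:186
Giant step factor: 126^(-18) ≡ 8 (mod 313).
Scan 22·8^i mod 313 for i = 0, 1, …:
  i=0: 22   i=1: 176   i=2: 156   i=3: 309
  i=4: 281   i=5: 57
Match at i=5, j=4: x = 5·18 + 4 = 94.

94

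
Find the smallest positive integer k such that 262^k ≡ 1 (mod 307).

153

The order of 262 must divide p − 1 = 306 = 2 · 3^2 · 17.
Divisors: 1, 2, 3, 6, 9, 17, 18, 34, 51, 102, 153, 306.
Check each in increasing order: 262^1 ≡ 262;  262^2 ≡ 183;  262^3 ≡ 54;  262^6 ≡ 153;  262^9 ≡ 280;  262^17 ≡ 168;  262^18 ≡ 115;  262^34 ≡ 287;  262^51 ≡ 17;  262^102 ≡ 289;  262^153 ≡ 1.
Smallest exponent giving 1 is 153.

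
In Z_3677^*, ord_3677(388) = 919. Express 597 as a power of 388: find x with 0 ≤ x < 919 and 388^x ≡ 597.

374

Baby-step giant-step with m = ceil(sqrt(919)) = 31.
Baby table (388^j mod 3677 for j=0..30):
  0:1  1:388  2:3464  3:1927  4:1245  5:1373  6:3236  7:1711
  8:2008  9:3257  10:2505  11:1212  12:3277  13:2911  14:629  15:1370
  16:2072  17:2350  18:3581  19:3199  20:2063  21:2535  22:1821  23:564
  24:1889  25:1209  26:2113  27:3550  28:2202  29:1312  30:1630
Giant step factor: 388^(-31) ≡ 919 (mod 3677).
Scan 597·919^i mod 3677 for i = 0, 1, …:
  i=0: 597   i=1: 770   i=2: 1646   i=3: 1427
  i=4: 2401   i=5: 319   i=6: 2678   i=7: 1169
  i=8: 627   i=9: 2601   i=10: 269   i=11: 852
  i=12: 3464
Match at i=12, j=2: x = 12·31 + 2 = 374.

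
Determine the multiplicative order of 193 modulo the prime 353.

352

The order of 193 must divide p − 1 = 352 = 2^5 · 11.
Divisors: 1, 2, 4, 8, 11, 16, 22, 32, 44, 88, 176, 352.
Check each in increasing order: 193^1 ≡ 193;  193^2 ≡ 184;  193^4 ≡ 321;  193^8 ≡ 318;  193^11 ≡ 346;  193^16 ≡ 166;  193^22 ≡ 49;  193^32 ≡ 22;  193^44 ≡ 283;  193^88 ≡ 311;  193^176 ≡ 352;  193^352 ≡ 1.
Smallest exponent giving 1 is 352.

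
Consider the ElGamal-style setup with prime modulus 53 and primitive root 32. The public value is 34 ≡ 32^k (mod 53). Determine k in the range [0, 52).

23

Successive powers of 32 modulo 53:
  32^0=1  32^1=32  32^2=17  32^3=14  32^4=24  32^5=26
  32^6=37  32^7=18  32^8=46  32^9=41  32^10=40  32^11=8
  32^12=44  32^13=30  32^14=6  32^15=33  32^16=49  32^17=31
  32^18=38  32^19=50  32^20=10  32^21=2  32^22=11  32^23=34
So 32^23 ≡ 34 (mod 53), giving k = 23.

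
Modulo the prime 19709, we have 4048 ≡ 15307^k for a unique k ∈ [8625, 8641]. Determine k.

8632

Compute 15307^8625 mod 19709 = 1071, then multiply by 15307 repeatedly:
  15307^8625=1071  15307^8626=15618  15307^8627=14265  15307^8628=18053  15307^8629=17091
  15307^8630=14380  15307^8631=4548  15307^8632=4048
Found 4048 at exponent 8632.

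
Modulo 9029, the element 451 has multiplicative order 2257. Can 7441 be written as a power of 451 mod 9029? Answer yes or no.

7441 ∈ ⟨451⟩ iff 7441^2257 ≡ 1 (mod 9029), since |⟨451⟩| = 2257.
7441^2257 mod 9029 = 1.
Since 1 = 1, 7441 lies in the subgroup.

yes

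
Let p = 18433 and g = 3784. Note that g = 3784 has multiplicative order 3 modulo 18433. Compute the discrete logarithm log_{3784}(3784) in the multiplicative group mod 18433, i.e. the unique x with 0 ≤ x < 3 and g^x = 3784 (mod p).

Successive powers of 3784 modulo 18433:
  3784^0=1  3784^1=3784
So 3784^1 ≡ 3784 (mod 18433), giving x = 1.

1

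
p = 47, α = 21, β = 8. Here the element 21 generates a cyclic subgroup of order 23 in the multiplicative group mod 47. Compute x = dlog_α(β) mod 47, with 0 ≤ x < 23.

Successive powers of 21 modulo 47:
  21^0=1  21^1=21  21^2=18  21^3=2  21^4=42  21^5=36
  21^6=4  21^7=37  21^8=25  21^9=8
So 21^9 ≡ 8 (mod 47), giving x = 9.

9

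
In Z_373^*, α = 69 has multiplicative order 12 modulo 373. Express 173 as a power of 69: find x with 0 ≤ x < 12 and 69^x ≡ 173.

11

Successive powers of 69 modulo 373:
  69^0=1  69^1=69  69^2=285  69^3=269  69^4=284  69^5=200
  69^6=372  69^7=304  69^8=88  69^9=104  69^10=89  69^11=173
So 69^11 ≡ 173 (mod 373), giving x = 11.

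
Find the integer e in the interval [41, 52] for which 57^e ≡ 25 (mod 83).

Compute 57^41 mod 83 = 82, then multiply by 57 repeatedly:
  57^41=82  57^42=26  57^43=71  57^44=63  57^45=22
  57^46=9  57^47=15  57^48=25
Found 25 at exponent 48.

48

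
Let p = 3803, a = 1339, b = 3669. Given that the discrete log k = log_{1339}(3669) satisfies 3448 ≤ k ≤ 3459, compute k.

3456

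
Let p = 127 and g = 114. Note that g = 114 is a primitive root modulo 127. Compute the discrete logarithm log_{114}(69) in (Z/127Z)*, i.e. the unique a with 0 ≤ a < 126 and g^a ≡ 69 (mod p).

Baby-step giant-step with m = ceil(sqrt(126)) = 12.
Baby table (114^j mod 127 for j=0..11):
  0:1  1:114  2:42  3:89  4:113  5:55  6:47  7:24
  8:69  9:119  10:104  11:45
Giant step factor: 114^(-12) ≡ 94 (mod 127).
Scan 69·94^i mod 127 for i = 0, 1, …:
  i=0: 69
Match at i=0, j=8: a = 0·12 + 8 = 8.

8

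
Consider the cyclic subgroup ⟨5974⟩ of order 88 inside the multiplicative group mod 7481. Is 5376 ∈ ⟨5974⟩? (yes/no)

5376 ∈ ⟨5974⟩ iff 5376^88 ≡ 1 (mod 7481), since |⟨5974⟩| = 88.
5376^88 mod 7481 = 1.
Since 1 = 1, 5376 lies in the subgroup.

yes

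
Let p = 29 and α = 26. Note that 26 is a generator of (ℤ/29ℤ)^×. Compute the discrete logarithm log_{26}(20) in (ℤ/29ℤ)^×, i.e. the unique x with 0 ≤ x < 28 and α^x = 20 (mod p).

Successive powers of 26 modulo 29:
  26^0=1  26^1=26  26^2=9  26^3=2  26^4=23  26^5=18
  26^6=4  26^7=17  26^8=7  26^9=8  26^10=5  26^11=14
  26^12=16  26^13=10  26^14=28  26^15=3  26^16=20
So 26^16 ≡ 20 (mod 29), giving x = 16.

16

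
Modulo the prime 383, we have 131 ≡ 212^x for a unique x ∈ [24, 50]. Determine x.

31

Compute 212^24 mod 383 = 102, then multiply by 212 repeatedly:
  212^24=102  212^25=176  212^26=161  212^27=45  212^28=348
  212^29=240  212^30=324  212^31=131
Found 131 at exponent 31.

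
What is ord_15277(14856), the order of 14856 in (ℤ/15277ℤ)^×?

The order of 14856 must divide p − 1 = 15276 = 2^2 · 3 · 19 · 67.
Divisors: 1, 2, 3, 4, 6, 12, 19, 38, 57, 67, 76, 114, 134, 201, 228, 268, 402, 804, 1273, 2546, 3819, 5092, 7638, 15276.
Check each in increasing order: 14856^1 ≡ 14856;  14856^2 ≡ 9194;  14856^3 ≡ 9684;  14856^4 ≡ 1995;  14856^6 ≡ 9630;  14856^12 ≡ 5510;  14856^19 ≡ 1227;  14856^38 ≡ 8383;  14856^57 ≡ 4520;  14856^67 ≡ 8046;  14856^76 ≡ 489;  14856^114 ≡ 5051;  14856^134 ≡ 9467;  14856^201 ≡ 360;  14856^228 ≡ 11;  14856^268 ≡ 9207;  14856^402 ≡ 7384;  14856^804 ≡ 15120;  14856^1273 ≡ 811;  14856^2546 ≡ 810;  14856^3819 ≡ 15276;  14856^5092 ≡ 14466;  14856^7638 ≡ 1.
Smallest exponent giving 1 is 7638.

7638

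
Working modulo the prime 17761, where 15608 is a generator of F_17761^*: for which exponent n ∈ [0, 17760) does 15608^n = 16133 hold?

12629

Baby-step giant-step with m = ceil(sqrt(17760)) = 134.
Baby table (15608^j mod 17761 for j=0..133):
  0:1  1:15608  2:17549  3:12411  4:9422  5:15257  6:9529  7:15779
  8:4606  9:11681  10:383  11:10168  12:7609  13:11226  14:3143  15:62
  16:8602  17:4617  18:5759  19:15812  20:4601  21:4685  22:1443  23:1396
  24:13782  25:5985  26:8781  27:9972  28:3333  29:17256  30:3844  31:494
  32:2078  33:1838  34:3489  35:1086  36:6294  37:661  38:15508  39:1956
  40:15850  41:11592  42:14390  43:11275  44:4212  45:7435  46:12867  47:4509
  48:7390  49:3186  50:14049  51:17247  52:5460  53:2402  54:14706  55:5845
  56:8264  57:4130  58:6371  59:12490  60:16945  61:16270  62:13143  63:14155
  64:2161  65:749  66:3654  67:1061  68:6836  69:5961  70:7170  71:15060
  72:7406  73:4260  74:10657  75:2691  76:14124  77:15621  78:7321  79:9655
  80:10916  81:13416  82:12499  83:15329  84:14362  85:515  86:10148  87:15147
  88:15466  89:3577  90:6993  91:5399  92:9408  93:9877  94:12497  95:1874
  96:14786  97:11215  98:9065  99:2394  100:14169  101:7541  102:15542  103:17559
  104:8642  105:7302  106:15040  107:14944  108:8500  109:11091  110:9622  111:10921
  112:2651  113:11439  114:6340  115:8189  116:5756  117:4510  118:5237  119:2974
  120:8699  121:8908  122:2956  123:11931  124:12724  125:10451  126:2184  127:4513
  128:16539  129:2338  130:10410  131:1652  132:13205  133:4996
Giant step factor: 15608^(-134) ≡ 6323 (mod 17761).
Scan 16133·6323^i mod 17761 for i = 0, 1, …:
  i=0: 16133   i=1: 7536   i=2: 15126   i=3: 16474
  i=4: 14598   i=5: 16998   i=6: 6543   i=7: 6020
  i=8: 2637   i=9: 13933     …   i=93: 7503
  i=94: 1838
Match at i=94, j=33: n = 94·134 + 33 = 12629.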